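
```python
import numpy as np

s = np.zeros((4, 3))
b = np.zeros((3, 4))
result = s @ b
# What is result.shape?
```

(4, 4)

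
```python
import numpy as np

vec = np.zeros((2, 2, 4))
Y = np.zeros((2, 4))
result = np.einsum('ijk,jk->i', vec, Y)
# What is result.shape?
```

(2,)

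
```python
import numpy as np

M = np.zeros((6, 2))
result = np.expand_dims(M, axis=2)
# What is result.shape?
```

(6, 2, 1)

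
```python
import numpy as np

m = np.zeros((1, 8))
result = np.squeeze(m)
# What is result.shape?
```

(8,)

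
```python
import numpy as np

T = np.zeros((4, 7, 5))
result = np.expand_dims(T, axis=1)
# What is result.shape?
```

(4, 1, 7, 5)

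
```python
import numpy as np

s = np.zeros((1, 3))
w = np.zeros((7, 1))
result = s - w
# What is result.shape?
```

(7, 3)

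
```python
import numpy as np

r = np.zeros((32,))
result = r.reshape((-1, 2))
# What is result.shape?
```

(16, 2)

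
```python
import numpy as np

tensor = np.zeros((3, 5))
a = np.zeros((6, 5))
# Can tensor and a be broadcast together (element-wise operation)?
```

No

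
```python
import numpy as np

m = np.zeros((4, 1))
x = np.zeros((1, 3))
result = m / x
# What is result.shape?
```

(4, 3)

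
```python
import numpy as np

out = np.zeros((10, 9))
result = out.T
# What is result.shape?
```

(9, 10)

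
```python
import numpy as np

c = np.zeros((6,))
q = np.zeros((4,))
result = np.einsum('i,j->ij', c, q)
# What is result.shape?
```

(6, 4)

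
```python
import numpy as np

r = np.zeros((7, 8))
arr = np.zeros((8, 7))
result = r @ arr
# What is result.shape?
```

(7, 7)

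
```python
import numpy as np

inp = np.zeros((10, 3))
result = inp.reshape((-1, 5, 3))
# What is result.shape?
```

(2, 5, 3)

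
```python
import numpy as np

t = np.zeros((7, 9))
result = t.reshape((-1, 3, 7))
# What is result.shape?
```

(3, 3, 7)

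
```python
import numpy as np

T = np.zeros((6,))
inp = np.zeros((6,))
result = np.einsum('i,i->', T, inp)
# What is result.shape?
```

()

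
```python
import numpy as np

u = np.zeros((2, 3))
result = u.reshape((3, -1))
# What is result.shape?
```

(3, 2)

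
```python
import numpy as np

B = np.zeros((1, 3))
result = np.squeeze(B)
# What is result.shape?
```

(3,)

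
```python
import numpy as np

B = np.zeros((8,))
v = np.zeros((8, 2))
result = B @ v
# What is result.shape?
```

(2,)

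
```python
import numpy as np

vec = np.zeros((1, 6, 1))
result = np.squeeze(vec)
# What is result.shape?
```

(6,)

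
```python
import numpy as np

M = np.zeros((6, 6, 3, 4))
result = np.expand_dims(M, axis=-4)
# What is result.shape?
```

(6, 1, 6, 3, 4)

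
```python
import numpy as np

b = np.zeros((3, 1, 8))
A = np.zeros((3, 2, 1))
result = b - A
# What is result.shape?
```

(3, 2, 8)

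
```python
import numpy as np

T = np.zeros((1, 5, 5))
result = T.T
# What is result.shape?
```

(5, 5, 1)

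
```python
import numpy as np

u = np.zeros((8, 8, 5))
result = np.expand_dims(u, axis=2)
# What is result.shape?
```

(8, 8, 1, 5)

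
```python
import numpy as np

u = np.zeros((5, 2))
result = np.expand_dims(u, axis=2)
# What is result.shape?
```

(5, 2, 1)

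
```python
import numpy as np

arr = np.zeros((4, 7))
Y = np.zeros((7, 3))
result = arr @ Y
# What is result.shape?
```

(4, 3)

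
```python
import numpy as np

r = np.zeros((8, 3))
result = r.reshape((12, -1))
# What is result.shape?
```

(12, 2)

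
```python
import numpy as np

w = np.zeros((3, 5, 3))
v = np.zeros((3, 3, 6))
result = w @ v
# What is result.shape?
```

(3, 5, 6)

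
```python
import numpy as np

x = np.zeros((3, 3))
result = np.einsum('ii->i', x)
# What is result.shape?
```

(3,)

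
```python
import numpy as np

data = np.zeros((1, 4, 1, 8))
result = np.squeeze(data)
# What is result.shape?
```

(4, 8)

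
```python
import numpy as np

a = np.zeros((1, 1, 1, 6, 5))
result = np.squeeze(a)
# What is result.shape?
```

(6, 5)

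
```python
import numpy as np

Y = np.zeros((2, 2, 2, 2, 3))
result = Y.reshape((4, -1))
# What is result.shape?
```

(4, 12)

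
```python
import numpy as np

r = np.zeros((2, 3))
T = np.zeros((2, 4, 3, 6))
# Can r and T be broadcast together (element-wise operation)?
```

No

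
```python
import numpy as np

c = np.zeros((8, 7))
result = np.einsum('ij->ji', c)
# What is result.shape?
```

(7, 8)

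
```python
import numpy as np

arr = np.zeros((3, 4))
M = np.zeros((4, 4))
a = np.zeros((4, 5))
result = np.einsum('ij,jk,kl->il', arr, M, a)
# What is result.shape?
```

(3, 5)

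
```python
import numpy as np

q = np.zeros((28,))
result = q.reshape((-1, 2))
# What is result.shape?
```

(14, 2)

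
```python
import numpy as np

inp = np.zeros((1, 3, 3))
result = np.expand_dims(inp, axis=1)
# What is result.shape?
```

(1, 1, 3, 3)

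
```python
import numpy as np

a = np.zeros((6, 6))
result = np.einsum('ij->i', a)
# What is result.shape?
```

(6,)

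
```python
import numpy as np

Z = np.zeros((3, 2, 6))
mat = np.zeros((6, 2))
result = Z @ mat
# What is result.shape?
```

(3, 2, 2)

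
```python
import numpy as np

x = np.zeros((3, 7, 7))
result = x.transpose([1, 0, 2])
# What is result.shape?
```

(7, 3, 7)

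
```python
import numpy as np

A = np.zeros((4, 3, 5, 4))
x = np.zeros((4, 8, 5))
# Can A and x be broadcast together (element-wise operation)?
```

No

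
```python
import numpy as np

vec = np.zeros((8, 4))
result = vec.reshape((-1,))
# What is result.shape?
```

(32,)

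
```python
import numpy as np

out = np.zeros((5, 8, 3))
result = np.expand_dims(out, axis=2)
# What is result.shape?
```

(5, 8, 1, 3)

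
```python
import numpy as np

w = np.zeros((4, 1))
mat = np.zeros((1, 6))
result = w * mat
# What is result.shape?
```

(4, 6)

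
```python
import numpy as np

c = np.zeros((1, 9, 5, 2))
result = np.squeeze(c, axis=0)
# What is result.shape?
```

(9, 5, 2)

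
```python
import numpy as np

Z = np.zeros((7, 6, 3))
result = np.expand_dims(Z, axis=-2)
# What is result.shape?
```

(7, 6, 1, 3)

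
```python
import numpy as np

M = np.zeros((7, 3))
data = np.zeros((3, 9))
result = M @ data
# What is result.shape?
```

(7, 9)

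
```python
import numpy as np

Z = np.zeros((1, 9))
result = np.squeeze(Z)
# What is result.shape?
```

(9,)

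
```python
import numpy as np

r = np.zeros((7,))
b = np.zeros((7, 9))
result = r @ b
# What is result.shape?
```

(9,)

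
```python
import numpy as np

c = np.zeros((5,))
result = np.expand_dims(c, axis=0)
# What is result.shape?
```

(1, 5)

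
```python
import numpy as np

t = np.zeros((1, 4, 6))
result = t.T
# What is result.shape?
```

(6, 4, 1)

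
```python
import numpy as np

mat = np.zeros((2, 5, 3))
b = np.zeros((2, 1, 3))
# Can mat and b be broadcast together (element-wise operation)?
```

Yes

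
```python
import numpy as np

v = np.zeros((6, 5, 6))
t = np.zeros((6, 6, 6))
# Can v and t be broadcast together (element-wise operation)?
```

No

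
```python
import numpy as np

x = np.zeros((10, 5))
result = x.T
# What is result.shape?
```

(5, 10)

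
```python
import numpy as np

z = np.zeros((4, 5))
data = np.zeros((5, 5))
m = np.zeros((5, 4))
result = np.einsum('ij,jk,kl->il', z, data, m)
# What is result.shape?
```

(4, 4)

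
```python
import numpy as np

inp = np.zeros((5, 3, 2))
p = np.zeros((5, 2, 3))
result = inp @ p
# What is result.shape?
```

(5, 3, 3)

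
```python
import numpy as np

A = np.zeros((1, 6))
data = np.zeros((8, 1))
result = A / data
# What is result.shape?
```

(8, 6)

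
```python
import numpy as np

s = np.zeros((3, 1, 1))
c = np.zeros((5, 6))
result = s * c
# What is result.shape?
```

(3, 5, 6)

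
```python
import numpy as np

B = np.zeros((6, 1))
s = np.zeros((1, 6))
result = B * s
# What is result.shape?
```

(6, 6)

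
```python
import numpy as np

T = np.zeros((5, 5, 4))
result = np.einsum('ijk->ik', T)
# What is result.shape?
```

(5, 4)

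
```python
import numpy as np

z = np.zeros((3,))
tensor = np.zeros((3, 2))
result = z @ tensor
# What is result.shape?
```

(2,)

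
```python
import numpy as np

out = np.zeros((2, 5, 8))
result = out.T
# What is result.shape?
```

(8, 5, 2)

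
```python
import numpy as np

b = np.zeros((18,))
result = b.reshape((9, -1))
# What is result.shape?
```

(9, 2)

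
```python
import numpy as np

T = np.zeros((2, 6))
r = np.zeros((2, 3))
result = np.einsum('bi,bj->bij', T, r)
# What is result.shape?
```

(2, 6, 3)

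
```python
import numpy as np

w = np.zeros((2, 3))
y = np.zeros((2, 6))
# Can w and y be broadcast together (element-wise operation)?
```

No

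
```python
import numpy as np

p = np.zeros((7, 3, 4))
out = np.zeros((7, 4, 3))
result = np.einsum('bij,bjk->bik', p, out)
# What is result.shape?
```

(7, 3, 3)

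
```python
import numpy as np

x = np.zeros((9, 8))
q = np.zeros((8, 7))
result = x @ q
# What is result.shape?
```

(9, 7)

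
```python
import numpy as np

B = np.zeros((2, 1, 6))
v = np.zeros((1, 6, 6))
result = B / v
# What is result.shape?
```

(2, 6, 6)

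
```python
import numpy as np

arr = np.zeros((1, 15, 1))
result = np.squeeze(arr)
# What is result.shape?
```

(15,)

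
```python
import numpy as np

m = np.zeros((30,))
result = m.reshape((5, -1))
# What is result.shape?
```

(5, 6)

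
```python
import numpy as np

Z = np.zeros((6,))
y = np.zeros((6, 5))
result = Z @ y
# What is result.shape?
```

(5,)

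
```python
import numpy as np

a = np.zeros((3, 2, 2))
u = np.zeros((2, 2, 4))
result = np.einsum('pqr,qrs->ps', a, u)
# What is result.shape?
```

(3, 4)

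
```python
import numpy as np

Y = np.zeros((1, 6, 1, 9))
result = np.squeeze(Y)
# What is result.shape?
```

(6, 9)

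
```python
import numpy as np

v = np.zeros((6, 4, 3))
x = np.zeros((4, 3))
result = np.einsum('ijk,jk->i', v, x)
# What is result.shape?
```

(6,)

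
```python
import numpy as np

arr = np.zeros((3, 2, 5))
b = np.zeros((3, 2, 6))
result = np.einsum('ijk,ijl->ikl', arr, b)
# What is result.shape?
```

(3, 5, 6)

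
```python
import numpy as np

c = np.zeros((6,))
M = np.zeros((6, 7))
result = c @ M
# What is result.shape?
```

(7,)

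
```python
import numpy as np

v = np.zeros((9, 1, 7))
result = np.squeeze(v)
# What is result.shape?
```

(9, 7)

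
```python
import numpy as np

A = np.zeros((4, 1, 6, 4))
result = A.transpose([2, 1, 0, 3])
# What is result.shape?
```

(6, 1, 4, 4)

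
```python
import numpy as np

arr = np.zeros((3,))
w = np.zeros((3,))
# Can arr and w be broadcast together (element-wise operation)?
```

Yes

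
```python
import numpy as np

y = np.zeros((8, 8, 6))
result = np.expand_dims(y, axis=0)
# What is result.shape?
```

(1, 8, 8, 6)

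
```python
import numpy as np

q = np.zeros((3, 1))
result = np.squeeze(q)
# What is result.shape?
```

(3,)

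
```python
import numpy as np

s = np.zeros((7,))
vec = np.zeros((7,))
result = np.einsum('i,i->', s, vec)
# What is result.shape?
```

()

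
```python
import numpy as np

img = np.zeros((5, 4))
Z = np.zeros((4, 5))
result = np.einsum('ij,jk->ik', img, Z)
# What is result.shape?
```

(5, 5)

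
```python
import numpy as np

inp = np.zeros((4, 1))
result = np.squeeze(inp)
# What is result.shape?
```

(4,)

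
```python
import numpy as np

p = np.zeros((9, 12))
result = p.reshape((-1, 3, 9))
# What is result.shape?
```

(4, 3, 9)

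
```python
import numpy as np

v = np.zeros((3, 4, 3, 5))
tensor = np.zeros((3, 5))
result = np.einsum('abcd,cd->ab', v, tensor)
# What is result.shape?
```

(3, 4)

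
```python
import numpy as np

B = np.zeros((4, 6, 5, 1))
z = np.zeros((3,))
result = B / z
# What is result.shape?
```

(4, 6, 5, 3)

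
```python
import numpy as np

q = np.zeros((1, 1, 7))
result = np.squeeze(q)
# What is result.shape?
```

(7,)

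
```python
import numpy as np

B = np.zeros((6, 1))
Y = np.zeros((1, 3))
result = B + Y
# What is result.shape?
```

(6, 3)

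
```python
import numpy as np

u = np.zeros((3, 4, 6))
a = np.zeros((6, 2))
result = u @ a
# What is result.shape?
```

(3, 4, 2)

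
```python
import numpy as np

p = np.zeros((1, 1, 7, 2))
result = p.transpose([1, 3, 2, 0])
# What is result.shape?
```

(1, 2, 7, 1)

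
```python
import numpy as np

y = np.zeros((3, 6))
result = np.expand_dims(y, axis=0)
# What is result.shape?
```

(1, 3, 6)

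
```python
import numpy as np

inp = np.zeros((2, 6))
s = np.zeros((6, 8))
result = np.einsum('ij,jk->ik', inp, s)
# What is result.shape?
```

(2, 8)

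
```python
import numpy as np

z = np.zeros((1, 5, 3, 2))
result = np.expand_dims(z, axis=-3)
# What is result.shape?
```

(1, 5, 1, 3, 2)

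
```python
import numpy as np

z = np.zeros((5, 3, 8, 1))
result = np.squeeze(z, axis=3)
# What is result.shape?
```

(5, 3, 8)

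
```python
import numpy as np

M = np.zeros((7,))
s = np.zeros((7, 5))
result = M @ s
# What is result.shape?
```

(5,)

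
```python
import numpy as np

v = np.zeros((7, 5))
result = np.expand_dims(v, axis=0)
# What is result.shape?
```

(1, 7, 5)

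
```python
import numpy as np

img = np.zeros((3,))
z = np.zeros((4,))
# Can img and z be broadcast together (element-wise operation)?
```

No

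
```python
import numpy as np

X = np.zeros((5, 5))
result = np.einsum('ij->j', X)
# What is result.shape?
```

(5,)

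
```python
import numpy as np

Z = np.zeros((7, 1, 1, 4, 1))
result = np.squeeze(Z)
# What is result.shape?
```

(7, 4)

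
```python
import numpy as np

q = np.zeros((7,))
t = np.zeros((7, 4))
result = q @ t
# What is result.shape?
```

(4,)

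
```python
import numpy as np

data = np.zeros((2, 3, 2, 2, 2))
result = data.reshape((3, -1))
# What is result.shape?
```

(3, 16)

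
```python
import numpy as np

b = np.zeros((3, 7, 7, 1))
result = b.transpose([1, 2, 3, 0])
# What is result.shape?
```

(7, 7, 1, 3)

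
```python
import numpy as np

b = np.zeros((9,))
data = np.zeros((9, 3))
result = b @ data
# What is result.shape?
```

(3,)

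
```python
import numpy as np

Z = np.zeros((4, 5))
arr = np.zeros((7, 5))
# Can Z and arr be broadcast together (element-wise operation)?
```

No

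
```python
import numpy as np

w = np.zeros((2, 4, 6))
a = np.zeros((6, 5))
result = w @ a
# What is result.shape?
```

(2, 4, 5)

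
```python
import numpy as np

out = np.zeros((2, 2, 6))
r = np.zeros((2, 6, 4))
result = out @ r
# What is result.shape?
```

(2, 2, 4)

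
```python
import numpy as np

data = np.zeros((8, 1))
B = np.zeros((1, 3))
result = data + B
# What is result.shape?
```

(8, 3)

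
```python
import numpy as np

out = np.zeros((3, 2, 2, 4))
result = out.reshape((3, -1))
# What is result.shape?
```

(3, 16)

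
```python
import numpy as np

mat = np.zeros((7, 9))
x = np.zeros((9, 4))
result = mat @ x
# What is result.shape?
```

(7, 4)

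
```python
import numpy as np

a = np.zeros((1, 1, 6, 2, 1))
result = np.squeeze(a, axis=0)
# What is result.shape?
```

(1, 6, 2, 1)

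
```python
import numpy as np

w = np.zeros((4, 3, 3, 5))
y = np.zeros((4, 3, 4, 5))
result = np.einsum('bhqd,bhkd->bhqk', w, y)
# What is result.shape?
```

(4, 3, 3, 4)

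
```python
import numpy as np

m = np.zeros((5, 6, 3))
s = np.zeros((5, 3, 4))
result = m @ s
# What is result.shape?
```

(5, 6, 4)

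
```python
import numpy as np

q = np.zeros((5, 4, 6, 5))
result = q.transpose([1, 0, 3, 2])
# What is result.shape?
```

(4, 5, 5, 6)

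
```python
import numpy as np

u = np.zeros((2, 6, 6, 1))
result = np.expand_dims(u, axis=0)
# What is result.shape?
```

(1, 2, 6, 6, 1)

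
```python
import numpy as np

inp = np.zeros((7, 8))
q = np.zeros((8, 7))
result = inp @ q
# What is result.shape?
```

(7, 7)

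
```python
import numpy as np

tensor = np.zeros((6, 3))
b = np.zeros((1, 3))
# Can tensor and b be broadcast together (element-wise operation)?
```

Yes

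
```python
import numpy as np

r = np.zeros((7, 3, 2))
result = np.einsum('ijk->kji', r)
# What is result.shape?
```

(2, 3, 7)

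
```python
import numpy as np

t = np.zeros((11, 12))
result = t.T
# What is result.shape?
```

(12, 11)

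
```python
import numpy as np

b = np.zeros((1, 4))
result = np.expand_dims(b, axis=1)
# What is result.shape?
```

(1, 1, 4)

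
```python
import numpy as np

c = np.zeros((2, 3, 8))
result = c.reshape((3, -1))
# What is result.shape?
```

(3, 16)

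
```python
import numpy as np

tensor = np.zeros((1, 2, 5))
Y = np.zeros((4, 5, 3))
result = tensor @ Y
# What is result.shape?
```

(4, 2, 3)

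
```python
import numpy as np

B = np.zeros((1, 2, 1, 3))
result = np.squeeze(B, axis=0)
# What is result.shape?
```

(2, 1, 3)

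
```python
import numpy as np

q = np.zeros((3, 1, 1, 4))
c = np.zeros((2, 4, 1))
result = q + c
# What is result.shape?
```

(3, 2, 4, 4)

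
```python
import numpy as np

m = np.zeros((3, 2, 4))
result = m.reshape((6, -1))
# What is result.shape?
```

(6, 4)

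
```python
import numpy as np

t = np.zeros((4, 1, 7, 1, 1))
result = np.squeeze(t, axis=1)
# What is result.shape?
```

(4, 7, 1, 1)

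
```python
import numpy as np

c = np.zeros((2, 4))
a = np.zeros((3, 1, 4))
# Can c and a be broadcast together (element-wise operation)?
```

Yes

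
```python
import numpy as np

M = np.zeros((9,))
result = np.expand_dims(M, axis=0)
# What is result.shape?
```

(1, 9)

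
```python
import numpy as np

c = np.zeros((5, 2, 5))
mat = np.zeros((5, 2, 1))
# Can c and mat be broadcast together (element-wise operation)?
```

Yes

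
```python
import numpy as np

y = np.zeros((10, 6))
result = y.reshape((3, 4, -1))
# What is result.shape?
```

(3, 4, 5)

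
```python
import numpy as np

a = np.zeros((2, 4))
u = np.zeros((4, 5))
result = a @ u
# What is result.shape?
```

(2, 5)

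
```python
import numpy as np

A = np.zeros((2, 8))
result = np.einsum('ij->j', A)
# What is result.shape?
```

(8,)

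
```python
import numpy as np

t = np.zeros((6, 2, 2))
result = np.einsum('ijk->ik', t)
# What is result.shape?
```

(6, 2)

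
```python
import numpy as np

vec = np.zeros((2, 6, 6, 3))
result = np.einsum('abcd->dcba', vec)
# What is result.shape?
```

(3, 6, 6, 2)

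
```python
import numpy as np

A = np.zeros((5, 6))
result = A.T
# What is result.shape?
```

(6, 5)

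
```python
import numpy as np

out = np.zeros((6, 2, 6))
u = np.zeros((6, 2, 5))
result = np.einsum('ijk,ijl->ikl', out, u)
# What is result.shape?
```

(6, 6, 5)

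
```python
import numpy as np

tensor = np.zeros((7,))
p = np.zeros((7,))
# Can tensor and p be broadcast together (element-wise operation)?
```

Yes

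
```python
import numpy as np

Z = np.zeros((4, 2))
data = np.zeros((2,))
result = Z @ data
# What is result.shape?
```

(4,)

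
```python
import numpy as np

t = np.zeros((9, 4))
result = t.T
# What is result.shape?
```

(4, 9)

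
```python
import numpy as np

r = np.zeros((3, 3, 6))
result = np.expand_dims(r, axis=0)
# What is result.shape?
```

(1, 3, 3, 6)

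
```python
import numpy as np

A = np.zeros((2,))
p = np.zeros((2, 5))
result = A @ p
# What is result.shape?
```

(5,)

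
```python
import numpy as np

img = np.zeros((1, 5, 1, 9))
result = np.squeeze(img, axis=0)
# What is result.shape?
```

(5, 1, 9)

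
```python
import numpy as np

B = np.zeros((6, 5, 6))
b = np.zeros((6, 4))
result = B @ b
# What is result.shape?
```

(6, 5, 4)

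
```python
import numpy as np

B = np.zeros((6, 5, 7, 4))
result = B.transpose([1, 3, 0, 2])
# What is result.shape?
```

(5, 4, 6, 7)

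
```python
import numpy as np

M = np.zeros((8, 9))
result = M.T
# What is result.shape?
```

(9, 8)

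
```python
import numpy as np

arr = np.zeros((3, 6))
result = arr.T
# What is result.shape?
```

(6, 3)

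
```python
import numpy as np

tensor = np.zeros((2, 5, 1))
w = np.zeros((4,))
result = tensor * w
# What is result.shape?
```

(2, 5, 4)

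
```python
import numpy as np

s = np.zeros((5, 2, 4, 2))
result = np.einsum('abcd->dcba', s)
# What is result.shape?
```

(2, 4, 2, 5)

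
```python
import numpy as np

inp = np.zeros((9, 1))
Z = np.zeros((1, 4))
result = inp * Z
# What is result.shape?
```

(9, 4)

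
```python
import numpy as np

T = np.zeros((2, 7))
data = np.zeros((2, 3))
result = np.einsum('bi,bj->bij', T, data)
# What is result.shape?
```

(2, 7, 3)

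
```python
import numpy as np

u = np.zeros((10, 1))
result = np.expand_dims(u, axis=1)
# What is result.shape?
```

(10, 1, 1)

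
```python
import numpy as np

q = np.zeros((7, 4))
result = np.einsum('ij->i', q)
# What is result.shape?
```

(7,)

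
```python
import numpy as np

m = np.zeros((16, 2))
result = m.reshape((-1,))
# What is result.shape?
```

(32,)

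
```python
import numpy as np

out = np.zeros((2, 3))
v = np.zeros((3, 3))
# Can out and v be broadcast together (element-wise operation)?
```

No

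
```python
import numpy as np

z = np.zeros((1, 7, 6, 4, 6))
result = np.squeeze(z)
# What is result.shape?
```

(7, 6, 4, 6)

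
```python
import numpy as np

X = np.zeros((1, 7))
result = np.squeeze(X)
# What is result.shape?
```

(7,)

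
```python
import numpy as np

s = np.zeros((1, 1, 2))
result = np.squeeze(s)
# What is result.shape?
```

(2,)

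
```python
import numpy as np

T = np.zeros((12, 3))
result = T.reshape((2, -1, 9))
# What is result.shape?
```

(2, 2, 9)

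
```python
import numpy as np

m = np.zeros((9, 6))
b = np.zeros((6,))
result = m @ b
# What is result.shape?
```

(9,)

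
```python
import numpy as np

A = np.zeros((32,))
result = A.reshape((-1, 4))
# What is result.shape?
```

(8, 4)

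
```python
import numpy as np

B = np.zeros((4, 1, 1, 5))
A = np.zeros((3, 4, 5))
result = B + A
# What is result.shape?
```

(4, 3, 4, 5)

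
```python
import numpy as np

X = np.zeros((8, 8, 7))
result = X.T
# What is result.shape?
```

(7, 8, 8)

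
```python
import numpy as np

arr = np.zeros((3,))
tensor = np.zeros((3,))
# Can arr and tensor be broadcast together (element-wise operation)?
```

Yes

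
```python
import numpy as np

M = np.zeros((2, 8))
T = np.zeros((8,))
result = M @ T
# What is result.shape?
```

(2,)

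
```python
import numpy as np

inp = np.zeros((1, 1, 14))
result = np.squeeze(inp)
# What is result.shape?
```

(14,)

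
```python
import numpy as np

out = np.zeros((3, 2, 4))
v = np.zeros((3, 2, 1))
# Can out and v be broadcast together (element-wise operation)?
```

Yes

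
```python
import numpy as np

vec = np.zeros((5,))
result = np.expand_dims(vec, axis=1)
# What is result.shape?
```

(5, 1)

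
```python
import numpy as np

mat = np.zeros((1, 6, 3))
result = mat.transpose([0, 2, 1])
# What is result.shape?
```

(1, 3, 6)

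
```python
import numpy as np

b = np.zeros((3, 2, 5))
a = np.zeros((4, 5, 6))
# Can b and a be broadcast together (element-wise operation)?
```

No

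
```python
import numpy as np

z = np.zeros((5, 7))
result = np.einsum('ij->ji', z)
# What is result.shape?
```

(7, 5)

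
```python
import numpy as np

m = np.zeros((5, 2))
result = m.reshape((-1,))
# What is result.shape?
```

(10,)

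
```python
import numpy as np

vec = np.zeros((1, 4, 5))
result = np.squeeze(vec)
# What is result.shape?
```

(4, 5)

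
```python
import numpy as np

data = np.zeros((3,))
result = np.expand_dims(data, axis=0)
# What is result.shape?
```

(1, 3)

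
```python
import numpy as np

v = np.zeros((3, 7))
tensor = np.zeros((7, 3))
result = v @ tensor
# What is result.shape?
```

(3, 3)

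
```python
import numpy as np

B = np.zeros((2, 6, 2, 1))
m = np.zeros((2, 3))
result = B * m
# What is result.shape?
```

(2, 6, 2, 3)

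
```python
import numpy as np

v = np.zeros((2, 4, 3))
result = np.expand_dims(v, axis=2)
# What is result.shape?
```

(2, 4, 1, 3)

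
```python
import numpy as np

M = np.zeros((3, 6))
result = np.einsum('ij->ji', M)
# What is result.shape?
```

(6, 3)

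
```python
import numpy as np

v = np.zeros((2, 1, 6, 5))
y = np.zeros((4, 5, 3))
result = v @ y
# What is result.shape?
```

(2, 4, 6, 3)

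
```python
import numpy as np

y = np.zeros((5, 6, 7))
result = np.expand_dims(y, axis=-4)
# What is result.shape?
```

(1, 5, 6, 7)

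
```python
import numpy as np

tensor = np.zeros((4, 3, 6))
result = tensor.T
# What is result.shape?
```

(6, 3, 4)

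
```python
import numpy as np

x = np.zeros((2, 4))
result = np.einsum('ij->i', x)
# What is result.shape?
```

(2,)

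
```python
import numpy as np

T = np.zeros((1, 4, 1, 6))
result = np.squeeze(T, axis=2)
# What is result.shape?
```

(1, 4, 6)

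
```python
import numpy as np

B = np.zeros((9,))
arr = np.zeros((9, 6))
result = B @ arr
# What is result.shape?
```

(6,)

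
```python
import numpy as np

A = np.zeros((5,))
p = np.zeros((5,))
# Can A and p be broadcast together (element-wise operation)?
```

Yes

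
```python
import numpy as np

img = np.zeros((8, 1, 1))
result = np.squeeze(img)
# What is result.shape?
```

(8,)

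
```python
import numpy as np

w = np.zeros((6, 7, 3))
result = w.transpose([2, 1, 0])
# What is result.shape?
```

(3, 7, 6)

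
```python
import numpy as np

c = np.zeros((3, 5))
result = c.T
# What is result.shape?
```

(5, 3)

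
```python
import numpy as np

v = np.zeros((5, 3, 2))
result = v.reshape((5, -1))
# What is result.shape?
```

(5, 6)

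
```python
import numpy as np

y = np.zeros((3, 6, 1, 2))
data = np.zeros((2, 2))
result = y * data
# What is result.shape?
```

(3, 6, 2, 2)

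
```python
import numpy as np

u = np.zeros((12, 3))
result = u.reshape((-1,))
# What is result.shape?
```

(36,)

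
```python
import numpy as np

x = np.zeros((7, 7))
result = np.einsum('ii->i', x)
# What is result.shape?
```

(7,)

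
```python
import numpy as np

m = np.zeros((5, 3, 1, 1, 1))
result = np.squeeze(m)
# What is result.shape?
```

(5, 3)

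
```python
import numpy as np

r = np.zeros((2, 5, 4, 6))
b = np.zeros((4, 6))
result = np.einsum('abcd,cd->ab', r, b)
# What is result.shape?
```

(2, 5)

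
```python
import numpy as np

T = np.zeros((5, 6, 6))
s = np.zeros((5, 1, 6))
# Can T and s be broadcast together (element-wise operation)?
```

Yes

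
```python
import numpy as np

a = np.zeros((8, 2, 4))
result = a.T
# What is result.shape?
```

(4, 2, 8)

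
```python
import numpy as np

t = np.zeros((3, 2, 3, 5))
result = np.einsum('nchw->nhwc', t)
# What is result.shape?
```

(3, 3, 5, 2)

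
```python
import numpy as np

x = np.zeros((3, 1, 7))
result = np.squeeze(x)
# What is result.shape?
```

(3, 7)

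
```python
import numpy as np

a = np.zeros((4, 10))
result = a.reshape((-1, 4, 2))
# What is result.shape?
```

(5, 4, 2)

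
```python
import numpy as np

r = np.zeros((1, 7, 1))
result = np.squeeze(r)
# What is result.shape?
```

(7,)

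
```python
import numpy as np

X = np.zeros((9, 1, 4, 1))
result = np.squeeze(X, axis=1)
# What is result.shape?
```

(9, 4, 1)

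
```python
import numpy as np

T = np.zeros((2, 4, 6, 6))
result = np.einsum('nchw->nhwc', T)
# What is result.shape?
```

(2, 6, 6, 4)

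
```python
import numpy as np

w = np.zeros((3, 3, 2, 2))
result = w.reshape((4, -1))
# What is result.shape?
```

(4, 9)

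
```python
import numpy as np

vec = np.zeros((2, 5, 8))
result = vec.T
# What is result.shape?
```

(8, 5, 2)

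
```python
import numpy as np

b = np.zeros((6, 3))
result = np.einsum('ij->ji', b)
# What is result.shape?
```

(3, 6)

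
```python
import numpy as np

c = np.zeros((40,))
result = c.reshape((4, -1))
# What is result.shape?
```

(4, 10)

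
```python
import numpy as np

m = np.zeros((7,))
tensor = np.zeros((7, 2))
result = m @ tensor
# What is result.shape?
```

(2,)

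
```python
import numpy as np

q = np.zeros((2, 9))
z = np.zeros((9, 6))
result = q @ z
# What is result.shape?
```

(2, 6)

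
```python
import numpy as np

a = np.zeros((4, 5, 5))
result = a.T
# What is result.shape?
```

(5, 5, 4)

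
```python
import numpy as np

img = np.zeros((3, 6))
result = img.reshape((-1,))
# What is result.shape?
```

(18,)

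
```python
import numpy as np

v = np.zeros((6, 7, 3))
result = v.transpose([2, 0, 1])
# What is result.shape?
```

(3, 6, 7)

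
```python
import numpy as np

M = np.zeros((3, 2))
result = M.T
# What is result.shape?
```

(2, 3)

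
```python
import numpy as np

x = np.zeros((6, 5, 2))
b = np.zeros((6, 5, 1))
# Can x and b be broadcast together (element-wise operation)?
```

Yes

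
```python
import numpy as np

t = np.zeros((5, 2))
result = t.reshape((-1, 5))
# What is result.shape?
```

(2, 5)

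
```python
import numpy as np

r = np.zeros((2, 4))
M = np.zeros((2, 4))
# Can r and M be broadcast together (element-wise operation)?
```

Yes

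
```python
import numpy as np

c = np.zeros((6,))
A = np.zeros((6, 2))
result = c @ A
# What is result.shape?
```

(2,)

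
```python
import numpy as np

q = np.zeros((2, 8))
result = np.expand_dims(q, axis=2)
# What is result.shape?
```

(2, 8, 1)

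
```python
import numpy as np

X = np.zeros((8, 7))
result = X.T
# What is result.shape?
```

(7, 8)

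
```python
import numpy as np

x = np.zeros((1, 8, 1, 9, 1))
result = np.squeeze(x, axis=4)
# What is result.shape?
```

(1, 8, 1, 9)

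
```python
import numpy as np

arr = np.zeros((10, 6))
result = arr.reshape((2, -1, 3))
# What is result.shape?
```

(2, 10, 3)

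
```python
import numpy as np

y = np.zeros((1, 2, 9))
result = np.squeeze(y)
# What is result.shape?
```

(2, 9)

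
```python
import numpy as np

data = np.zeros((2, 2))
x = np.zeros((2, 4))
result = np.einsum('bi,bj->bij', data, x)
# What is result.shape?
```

(2, 2, 4)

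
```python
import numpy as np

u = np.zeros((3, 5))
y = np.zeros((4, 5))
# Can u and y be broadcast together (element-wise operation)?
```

No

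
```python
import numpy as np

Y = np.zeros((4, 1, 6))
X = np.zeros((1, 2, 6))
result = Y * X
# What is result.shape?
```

(4, 2, 6)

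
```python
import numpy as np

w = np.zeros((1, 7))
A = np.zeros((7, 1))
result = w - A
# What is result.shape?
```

(7, 7)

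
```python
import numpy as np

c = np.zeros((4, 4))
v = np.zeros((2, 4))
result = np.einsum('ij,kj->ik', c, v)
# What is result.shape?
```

(4, 2)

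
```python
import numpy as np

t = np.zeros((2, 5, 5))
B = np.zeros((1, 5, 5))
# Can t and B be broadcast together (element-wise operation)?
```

Yes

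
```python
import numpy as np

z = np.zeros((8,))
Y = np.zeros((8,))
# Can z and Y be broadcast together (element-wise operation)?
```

Yes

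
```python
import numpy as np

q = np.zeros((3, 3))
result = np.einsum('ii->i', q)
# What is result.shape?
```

(3,)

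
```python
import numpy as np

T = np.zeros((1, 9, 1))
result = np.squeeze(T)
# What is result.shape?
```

(9,)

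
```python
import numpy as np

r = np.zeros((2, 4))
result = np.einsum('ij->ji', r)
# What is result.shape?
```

(4, 2)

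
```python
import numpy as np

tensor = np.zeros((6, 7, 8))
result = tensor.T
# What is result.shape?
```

(8, 7, 6)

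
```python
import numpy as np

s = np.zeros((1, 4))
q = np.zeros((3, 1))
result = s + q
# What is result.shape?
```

(3, 4)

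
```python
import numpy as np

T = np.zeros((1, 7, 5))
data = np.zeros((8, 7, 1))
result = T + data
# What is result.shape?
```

(8, 7, 5)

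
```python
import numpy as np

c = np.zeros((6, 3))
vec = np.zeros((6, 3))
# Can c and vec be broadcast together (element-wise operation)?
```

Yes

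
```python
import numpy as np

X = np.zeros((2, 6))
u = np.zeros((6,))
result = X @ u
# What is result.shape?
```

(2,)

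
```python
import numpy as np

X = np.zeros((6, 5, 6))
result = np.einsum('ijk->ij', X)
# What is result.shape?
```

(6, 5)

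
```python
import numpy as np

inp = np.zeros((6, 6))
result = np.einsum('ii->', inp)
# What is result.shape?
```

()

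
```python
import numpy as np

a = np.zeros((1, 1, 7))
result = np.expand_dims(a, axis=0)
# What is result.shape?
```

(1, 1, 1, 7)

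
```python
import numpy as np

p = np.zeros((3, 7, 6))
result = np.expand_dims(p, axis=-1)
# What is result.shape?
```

(3, 7, 6, 1)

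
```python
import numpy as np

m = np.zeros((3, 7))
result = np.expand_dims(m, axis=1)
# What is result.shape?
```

(3, 1, 7)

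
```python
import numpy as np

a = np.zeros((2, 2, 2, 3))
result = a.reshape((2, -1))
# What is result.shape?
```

(2, 12)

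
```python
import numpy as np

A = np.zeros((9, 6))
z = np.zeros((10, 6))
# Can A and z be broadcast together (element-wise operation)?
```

No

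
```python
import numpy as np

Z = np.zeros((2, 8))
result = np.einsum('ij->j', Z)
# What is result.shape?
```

(8,)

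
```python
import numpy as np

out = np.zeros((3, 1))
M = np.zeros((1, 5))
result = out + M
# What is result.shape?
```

(3, 5)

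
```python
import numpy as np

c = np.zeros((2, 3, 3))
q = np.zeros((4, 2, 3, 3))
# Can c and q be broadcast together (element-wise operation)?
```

Yes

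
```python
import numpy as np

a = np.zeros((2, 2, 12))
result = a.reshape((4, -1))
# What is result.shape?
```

(4, 12)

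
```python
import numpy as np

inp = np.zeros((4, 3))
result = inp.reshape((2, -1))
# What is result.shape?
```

(2, 6)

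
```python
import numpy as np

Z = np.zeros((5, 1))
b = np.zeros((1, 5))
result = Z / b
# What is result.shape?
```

(5, 5)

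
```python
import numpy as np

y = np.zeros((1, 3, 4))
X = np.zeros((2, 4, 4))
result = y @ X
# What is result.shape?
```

(2, 3, 4)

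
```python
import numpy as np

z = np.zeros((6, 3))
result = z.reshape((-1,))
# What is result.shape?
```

(18,)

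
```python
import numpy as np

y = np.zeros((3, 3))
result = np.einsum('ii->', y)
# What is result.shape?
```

()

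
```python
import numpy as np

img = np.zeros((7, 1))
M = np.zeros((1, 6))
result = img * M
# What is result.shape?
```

(7, 6)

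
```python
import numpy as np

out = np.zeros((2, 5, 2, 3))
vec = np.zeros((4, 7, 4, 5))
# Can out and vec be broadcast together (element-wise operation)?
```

No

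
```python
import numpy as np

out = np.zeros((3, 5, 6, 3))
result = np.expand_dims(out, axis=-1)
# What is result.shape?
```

(3, 5, 6, 3, 1)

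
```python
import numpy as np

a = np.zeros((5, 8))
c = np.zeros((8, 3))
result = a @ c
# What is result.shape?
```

(5, 3)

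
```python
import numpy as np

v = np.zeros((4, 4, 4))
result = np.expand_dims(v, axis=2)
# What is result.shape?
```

(4, 4, 1, 4)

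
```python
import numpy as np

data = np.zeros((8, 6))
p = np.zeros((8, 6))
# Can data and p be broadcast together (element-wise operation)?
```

Yes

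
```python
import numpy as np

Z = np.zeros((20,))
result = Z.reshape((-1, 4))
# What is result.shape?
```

(5, 4)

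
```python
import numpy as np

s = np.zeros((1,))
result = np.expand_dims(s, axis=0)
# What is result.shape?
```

(1, 1)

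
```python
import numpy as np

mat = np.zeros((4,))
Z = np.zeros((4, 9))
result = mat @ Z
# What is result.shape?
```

(9,)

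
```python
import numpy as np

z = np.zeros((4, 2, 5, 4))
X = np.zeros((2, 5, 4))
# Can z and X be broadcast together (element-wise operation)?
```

Yes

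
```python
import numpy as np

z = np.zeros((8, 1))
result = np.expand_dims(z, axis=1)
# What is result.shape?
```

(8, 1, 1)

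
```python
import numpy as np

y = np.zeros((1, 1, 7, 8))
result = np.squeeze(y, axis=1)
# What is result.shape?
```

(1, 7, 8)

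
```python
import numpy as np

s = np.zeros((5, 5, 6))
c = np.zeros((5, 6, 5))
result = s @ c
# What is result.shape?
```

(5, 5, 5)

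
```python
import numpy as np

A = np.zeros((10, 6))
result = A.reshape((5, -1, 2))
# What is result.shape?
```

(5, 6, 2)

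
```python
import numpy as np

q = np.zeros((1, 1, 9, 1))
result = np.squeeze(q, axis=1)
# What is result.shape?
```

(1, 9, 1)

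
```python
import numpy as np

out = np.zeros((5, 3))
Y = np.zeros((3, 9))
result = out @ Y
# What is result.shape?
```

(5, 9)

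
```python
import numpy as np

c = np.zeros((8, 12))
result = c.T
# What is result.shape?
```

(12, 8)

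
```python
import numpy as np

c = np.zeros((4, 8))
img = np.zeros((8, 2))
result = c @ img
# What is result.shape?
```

(4, 2)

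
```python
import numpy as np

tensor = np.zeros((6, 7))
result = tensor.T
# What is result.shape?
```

(7, 6)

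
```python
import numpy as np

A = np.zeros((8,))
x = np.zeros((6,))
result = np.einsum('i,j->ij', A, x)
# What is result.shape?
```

(8, 6)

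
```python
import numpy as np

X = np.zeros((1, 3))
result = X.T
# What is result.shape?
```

(3, 1)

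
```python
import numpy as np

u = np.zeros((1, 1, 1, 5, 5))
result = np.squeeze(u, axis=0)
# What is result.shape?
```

(1, 1, 5, 5)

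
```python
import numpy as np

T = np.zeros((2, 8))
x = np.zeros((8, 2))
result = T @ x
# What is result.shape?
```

(2, 2)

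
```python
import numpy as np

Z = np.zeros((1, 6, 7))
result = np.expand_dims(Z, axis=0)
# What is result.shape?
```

(1, 1, 6, 7)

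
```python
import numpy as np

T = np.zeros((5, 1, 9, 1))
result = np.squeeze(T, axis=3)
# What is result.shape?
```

(5, 1, 9)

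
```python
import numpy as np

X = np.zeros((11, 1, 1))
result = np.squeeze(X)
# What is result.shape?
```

(11,)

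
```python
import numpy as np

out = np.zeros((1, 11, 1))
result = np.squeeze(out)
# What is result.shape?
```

(11,)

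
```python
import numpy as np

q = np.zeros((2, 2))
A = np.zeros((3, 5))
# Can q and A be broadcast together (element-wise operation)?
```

No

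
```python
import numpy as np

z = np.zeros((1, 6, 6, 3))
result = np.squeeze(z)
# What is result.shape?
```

(6, 6, 3)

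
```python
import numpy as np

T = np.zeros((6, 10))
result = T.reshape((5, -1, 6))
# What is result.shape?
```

(5, 2, 6)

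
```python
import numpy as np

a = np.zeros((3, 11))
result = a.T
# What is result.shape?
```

(11, 3)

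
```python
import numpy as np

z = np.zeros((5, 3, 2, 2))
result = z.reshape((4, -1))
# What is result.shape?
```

(4, 15)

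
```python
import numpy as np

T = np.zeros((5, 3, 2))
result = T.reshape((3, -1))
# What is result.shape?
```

(3, 10)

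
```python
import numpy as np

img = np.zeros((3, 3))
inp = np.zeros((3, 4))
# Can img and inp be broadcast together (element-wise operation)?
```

No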